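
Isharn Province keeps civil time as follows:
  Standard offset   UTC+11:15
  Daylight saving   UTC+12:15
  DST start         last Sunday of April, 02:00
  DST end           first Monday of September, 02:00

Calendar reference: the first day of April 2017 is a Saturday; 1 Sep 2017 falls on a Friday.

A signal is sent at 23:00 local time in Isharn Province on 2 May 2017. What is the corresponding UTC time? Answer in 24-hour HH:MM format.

10:45

1 April 2017 is a Saturday, so Sundays fall on 2, 9, 16, 23, 30; the last is April 30.
1 September 2017 is a Friday, so the first Monday is September 4.
2 May 2017 lies within the daylight-saving period (30 April – 4 September), so Isharn Province is on daylight time, UTC+12:15.
23:00 local − 12h15m = 10:45 UTC.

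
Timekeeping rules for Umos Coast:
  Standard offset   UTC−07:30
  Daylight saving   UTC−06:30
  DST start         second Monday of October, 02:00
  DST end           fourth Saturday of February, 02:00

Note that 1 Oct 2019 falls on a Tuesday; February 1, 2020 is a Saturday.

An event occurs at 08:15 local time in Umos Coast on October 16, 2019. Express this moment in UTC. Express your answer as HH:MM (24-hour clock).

1 October 2019 is a Tuesday, so the first Monday is October 7 and the second is October 14.
1 February 2020 is a Saturday, so the first Saturday is February 1 and the fourth is February 22.
October 16, 2019 falls between 14 October 2019 and 22 February 2020, so daylight saving is in effect and Umos Coast is at UTC−06:30.
08:15 local + 6h30m = 14:45 UTC.

14:45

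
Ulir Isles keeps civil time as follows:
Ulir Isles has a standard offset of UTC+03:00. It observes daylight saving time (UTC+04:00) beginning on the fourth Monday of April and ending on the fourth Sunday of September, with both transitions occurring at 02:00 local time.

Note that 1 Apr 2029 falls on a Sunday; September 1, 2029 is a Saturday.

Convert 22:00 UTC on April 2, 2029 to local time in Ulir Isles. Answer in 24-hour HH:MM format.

1 April 2029 is a Sunday, so the first Monday is April 2 and the fourth is April 23.
1 September 2029 is a Saturday, so the first Sunday is September 2 and the fourth is September 23.
At the standard offset (UTC+03:00), 22:00 UTC + 3h = 01:00 Ulir Isles standard time (rolling into the next day, 3 April 2029).
The standard-time date in Ulir Isles, April 3, 2029, does not fall between 23 April and 23 September, so daylight saving is not in effect and Ulir Isles is at UTC+03:00.
22:00 UTC + 3h = 01:00 local (rolling into the next day, 3 April 2029).

01:00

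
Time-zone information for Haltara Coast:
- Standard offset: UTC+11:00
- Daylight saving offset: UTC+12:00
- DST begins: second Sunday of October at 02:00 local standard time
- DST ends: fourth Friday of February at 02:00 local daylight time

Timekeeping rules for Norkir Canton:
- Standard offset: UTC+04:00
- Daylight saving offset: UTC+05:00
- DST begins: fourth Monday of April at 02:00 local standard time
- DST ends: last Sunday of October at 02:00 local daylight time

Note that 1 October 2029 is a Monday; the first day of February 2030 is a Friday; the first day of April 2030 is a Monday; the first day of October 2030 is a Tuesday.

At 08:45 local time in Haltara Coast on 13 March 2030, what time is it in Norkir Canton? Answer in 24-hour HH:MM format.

01:45

1 October 2029 is a Monday, so the first Sunday is October 7 and the second is October 14.
1 February 2030 is a Friday, so the first Friday is February 1 and the fourth is February 22.
13 March 2030 does not fall between 14 October 2029 and 22 February 2030, so daylight saving is not in effect and Haltara Coast is at UTC+11:00.
08:45 Haltara Coast − 11h = 21:45 UTC (rolling into the previous day, 12 March 2030).
1 April 2030 is a Monday, so the first Monday is April 1 and the fourth is April 22.
1 October 2030 is a Tuesday, so Sundays fall on 6, 13, 20, 27; the last is October 27.
At the standard offset (UTC+04:00), 21:45 UTC + 4h = 01:45 Norkir Canton standard time (rolling into the next day, 13 March 2030).
The standard-time date in Norkir Canton, 13 March 2030, is outside the daylight-saving period (22 April – 27 October), so Norkir Canton is on standard time, UTC+04:00.
21:45 UTC + 4h = 01:45 Norkir Canton (rolling into the next day, 13 March 2030).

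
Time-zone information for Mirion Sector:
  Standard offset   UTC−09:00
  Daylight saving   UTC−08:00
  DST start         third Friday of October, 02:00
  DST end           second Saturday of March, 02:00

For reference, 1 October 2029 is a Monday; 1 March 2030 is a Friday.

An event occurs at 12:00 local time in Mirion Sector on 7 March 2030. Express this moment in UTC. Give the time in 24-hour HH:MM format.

1 October 2029 is a Monday, so the first Friday is October 5 and the third is October 19.
1 March 2030 is a Friday, so the first Saturday is March 2 and the second is March 9.
7 March 2030 falls between 19 October 2029 and 9 March 2030, so daylight saving is in effect and Mirion Sector is at UTC−08:00.
12:00 local + 8h = 20:00 UTC.

20:00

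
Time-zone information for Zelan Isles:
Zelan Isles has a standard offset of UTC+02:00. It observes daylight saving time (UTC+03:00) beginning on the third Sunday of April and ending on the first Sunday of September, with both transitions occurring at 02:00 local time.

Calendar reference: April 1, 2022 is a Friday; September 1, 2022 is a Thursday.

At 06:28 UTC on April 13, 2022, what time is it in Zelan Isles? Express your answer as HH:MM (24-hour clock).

08:28

1 April 2022 is a Friday, so the first Sunday is April 3 and the third is April 17.
1 September 2022 is a Thursday, so the first Sunday is September 4.
At the standard offset (UTC+02:00), 06:28 UTC + 2h = 08:28 Zelan Isles standard time.
The standard-time date in Zelan Isles, April 13, 2022, is outside the daylight-saving period (17 April – 4 September), so Zelan Isles is on standard time, UTC+02:00.
06:28 UTC + 2h = 08:28 local.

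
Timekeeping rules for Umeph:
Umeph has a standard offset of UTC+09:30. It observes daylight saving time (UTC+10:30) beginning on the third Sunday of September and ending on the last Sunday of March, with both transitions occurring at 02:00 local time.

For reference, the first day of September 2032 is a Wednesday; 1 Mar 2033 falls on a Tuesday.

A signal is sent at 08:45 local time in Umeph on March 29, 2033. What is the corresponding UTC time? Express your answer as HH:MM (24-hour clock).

1 September 2032 is a Wednesday, so the first Sunday is September 5 and the third is September 19.
1 March 2033 is a Tuesday, so Sundays fall on 6, 13, 20, 27; the last is March 27.
March 29, 2033 does not fall between 19 September 2032 and 27 March 2033, so daylight saving is not in effect and Umeph is at UTC+09:30.
08:45 local − 9h30m = 23:15 UTC (rolling into the previous day, 28 March 2033).

23:15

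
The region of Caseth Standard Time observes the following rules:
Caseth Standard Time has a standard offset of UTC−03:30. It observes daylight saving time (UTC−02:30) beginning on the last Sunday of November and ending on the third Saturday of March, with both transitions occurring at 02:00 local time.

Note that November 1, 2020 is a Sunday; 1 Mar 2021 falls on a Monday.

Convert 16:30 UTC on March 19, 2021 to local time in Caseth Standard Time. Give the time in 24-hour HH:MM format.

1 November 2020 is a Sunday, so Sundays fall on 1, 8, 15, 22, 29; the last is November 29.
1 March 2021 is a Monday, so the first Saturday is March 6 and the third is March 20.
At the standard offset (UTC−03:30), 16:30 UTC − 3h30m = 13:00 Caseth Standard Time standard time.
Daylight saving runs 29 November 2020 – 20 March 2021; the standard-time date in Caseth Standard Time, March 19, 2021, is inside that window, so Caseth Standard Time is at UTC−02:30.
16:30 UTC − 2h30m = 14:00 local.

14:00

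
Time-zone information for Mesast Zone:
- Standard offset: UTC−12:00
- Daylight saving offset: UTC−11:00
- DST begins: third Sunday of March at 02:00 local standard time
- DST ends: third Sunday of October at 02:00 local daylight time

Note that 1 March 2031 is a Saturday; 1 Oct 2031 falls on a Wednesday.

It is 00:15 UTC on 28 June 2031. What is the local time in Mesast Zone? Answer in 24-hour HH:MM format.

13:15

1 March 2031 is a Saturday, so the first Sunday is March 2 and the third is March 16.
1 October 2031 is a Wednesday, so the first Sunday is October 5 and the third is October 19.
At the standard offset (UTC−12:00), 00:15 UTC − 12h = 12:15 Mesast Zone standard time (rolling into the previous day, 27 June 2031).
The standard-time date in Mesast Zone, 27 June 2031, lies within the daylight-saving period (16 March – 19 October), so Mesast Zone is on daylight time, UTC−11:00.
00:15 UTC − 11h = 13:15 local (rolling into the previous day, 27 June 2031).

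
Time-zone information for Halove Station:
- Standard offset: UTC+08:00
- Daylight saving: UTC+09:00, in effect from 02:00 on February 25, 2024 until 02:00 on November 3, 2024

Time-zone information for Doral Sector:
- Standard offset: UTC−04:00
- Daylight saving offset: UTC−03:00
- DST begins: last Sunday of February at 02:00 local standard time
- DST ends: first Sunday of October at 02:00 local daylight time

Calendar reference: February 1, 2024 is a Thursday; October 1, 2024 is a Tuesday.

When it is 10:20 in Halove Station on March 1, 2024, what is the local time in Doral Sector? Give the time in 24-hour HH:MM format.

22:20

Daylight saving runs 25 February – 3 November; March 1, 2024 is inside that window, so Halove Station is at UTC+09:00.
10:20 Halove Station − 9h = 01:20 UTC.
1 February 2024 is a Thursday, so Sundays fall on 4, 11, 18, 25; the last is February 25.
1 October 2024 is a Tuesday, so the first Sunday is October 6.
At the standard offset (UTC−04:00), 01:20 UTC − 4h = 21:20 Doral Sector standard time (rolling into the previous day, 29 February 2024).
Daylight saving runs 25 February – 6 October; the standard-time date in Doral Sector, February 29, 2024, is inside that window, so Doral Sector is at UTC−03:00.
01:20 UTC − 3h = 22:20 Doral Sector (rolling into the previous day, 29 February 2024).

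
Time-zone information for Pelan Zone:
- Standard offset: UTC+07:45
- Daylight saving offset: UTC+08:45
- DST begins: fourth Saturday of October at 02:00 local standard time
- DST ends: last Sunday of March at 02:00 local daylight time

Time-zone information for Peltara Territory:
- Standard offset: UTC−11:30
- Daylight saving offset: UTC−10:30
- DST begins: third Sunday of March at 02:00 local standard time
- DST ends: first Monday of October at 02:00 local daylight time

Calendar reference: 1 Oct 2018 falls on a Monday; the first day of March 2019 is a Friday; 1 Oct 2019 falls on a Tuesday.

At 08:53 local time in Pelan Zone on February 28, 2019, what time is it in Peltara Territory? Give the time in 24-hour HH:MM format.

12:38

1 October 2018 is a Monday, so the first Saturday is October 6 and the fourth is October 27.
1 March 2019 is a Friday, so Sundays fall on 3, 10, 17, 24, 31; the last is March 31.
February 28, 2019 falls between 27 October 2018 and 31 March 2019, so daylight saving is in effect and Pelan Zone is at UTC+08:45.
08:53 Pelan Zone − 8h45m = 00:08 UTC.
1 March 2019 is a Friday, so the first Sunday is March 3 and the third is March 17.
1 October 2019 is a Tuesday, so the first Monday is October 7.
At the standard offset (UTC−11:30), 00:08 UTC − 11h30m = 12:38 Peltara Territory standard time (rolling into the previous day, 27 February 2019).
The standard-time date in Peltara Territory, February 27, 2019, does not fall between 17 March and 7 October, so daylight saving is not in effect and Peltara Territory is at UTC−11:30.
00:08 UTC − 11h30m = 12:38 Peltara Territory (rolling into the previous day, 27 February 2019).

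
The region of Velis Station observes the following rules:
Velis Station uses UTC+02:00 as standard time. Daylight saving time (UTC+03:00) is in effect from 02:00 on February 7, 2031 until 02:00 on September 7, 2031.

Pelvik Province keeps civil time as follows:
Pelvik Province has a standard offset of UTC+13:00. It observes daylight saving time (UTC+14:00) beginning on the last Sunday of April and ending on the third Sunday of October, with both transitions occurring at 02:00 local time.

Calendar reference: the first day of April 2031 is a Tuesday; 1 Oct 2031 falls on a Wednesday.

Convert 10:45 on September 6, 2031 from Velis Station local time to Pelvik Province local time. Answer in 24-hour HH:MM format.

21:45

September 6, 2031 falls between 7 February and 7 September, so daylight saving is in effect and Velis Station is at UTC+03:00.
10:45 Velis Station − 3h = 07:45 UTC.
1 April 2031 is a Tuesday, so Sundays fall on 6, 13, 20, 27; the last is April 27.
1 October 2031 is a Wednesday, so the first Sunday is October 5 and the third is October 19.
At the standard offset (UTC+13:00), 07:45 UTC + 13h = 20:45 Pelvik Province standard time.
The standard-time date in Pelvik Province, September 6, 2031, falls between 27 April and 19 October, so daylight saving is in effect and Pelvik Province is at UTC+14:00.
07:45 UTC + 14h = 21:45 Pelvik Province.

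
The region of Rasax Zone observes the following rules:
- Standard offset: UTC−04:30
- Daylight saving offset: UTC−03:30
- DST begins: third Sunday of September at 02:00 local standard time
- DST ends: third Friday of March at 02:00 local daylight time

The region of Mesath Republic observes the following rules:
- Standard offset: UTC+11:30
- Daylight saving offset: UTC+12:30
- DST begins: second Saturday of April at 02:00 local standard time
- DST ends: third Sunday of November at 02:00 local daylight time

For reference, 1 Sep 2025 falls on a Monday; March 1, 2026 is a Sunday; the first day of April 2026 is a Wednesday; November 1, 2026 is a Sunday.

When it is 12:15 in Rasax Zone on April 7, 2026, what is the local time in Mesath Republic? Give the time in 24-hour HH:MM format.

04:15

1 September 2025 is a Monday, so the first Sunday is September 7 and the third is September 21.
1 March 2026 is a Sunday, so the first Friday is March 6 and the third is March 20.
Daylight saving runs 21 September 2025 – 20 March 2026; April 7, 2026 is outside that window, so Rasax Zone is on standard time at UTC−04:30.
12:15 Rasax Zone + 4h30m = 16:45 UTC.
1 April 2026 is a Wednesday, so the first Saturday is April 4 and the second is April 11.
1 November 2026 is a Sunday, so the first Sunday is November 1 and the third is November 15.
At the standard offset (UTC+11:30), 16:45 UTC + 11h30m = 04:15 Mesath Republic standard time (rolling into the next day, 8 April 2026).
The standard-time date in Mesath Republic, April 8, 2026, is outside the daylight-saving period (11 April – 15 November), so Mesath Republic is on standard time, UTC+11:30.
16:45 UTC + 11h30m = 04:15 Mesath Republic (rolling into the next day, 8 April 2026).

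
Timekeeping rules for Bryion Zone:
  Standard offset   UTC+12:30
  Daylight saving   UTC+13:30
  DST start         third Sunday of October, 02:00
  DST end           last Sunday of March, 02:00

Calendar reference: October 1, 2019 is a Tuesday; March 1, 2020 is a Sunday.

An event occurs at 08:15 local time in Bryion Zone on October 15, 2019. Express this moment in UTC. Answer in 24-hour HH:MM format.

19:45

1 October 2019 is a Tuesday, so the first Sunday is October 6 and the third is October 20.
1 March 2020 is a Sunday, so Sundays fall on 1, 8, 15, 22, 29; the last is March 29.
October 15, 2019 is outside the daylight-saving period (20 October 2019 – 29 March 2020), so Bryion Zone is on standard time, UTC+12:30.
08:15 local − 12h30m = 19:45 UTC (rolling into the previous day, 14 October 2019).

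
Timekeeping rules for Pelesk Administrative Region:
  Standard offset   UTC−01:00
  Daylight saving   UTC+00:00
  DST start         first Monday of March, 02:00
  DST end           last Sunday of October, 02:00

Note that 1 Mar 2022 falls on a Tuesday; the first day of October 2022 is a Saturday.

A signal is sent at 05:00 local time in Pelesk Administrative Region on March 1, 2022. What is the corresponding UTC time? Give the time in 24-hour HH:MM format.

1 March 2022 is a Tuesday, so the first Monday is March 7.
1 October 2022 is a Saturday, so Sundays fall on 2, 9, 16, 23, 30; the last is October 30.
March 1, 2022 does not fall between 7 March and 30 October, so daylight saving is not in effect and Pelesk Administrative Region is at UTC−01:00.
05:00 local + 1h = 06:00 UTC.

06:00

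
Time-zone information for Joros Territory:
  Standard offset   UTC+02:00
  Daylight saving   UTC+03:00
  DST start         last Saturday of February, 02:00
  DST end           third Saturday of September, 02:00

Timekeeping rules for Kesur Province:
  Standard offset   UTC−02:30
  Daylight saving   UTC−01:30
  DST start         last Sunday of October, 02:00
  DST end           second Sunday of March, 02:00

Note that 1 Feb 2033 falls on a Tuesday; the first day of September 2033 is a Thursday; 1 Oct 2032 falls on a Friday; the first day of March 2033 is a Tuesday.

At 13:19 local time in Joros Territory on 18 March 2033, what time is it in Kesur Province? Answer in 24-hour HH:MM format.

07:49

1 February 2033 is a Tuesday, so Saturdays fall on 5, 12, 19, 26; the last is February 26.
1 September 2033 is a Thursday, so the first Saturday is September 3 and the third is September 17.
18 March 2033 lies within the daylight-saving period (26 February – 17 September), so Joros Territory is on daylight time, UTC+03:00.
13:19 Joros Territory − 3h = 10:19 UTC.
1 October 2032 is a Friday, so Sundays fall on 3, 10, 17, 24, 31; the last is October 31.
1 March 2033 is a Tuesday, so the first Sunday is March 6 and the second is March 13.
At the standard offset (UTC−02:30), 10:19 UTC − 2h30m = 07:49 Kesur Province standard time.
The standard-time date in Kesur Province, 18 March 2033, does not fall between 31 October 2032 and 13 March 2033, so daylight saving is not in effect and Kesur Province is at UTC−02:30.
10:19 UTC − 2h30m = 07:49 Kesur Province.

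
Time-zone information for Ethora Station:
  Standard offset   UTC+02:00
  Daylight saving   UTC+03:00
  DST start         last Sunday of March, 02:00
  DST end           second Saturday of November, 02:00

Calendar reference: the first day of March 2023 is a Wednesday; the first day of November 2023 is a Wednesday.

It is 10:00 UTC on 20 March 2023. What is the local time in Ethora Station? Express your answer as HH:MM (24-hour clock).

12:00

1 March 2023 is a Wednesday, so Sundays fall on 5, 12, 19, 26; the last is March 26.
1 November 2023 is a Wednesday, so the first Saturday is November 4 and the second is November 11.
At the standard offset (UTC+02:00), 10:00 UTC + 2h = 12:00 Ethora Station standard time.
Daylight saving runs 26 March – 11 November; the standard-time date in Ethora Station, 20 March 2023, is outside that window, so Ethora Station is on standard time at UTC+02:00.
10:00 UTC + 2h = 12:00 local.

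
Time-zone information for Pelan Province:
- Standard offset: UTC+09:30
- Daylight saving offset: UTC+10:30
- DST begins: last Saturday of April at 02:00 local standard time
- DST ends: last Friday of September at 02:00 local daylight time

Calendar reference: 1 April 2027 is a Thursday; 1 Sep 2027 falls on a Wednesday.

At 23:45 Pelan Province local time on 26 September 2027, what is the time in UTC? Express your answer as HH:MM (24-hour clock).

14:15

1 April 2027 is a Thursday, so Saturdays fall on 3, 10, 17, 24; the last is April 24.
1 September 2027 is a Wednesday, so Fridays fall on 3, 10, 17, 24; the last is September 24.
26 September 2027 does not fall between 24 April and 24 September, so daylight saving is not in effect and Pelan Province is at UTC+09:30.
23:45 local − 9h30m = 14:15 UTC.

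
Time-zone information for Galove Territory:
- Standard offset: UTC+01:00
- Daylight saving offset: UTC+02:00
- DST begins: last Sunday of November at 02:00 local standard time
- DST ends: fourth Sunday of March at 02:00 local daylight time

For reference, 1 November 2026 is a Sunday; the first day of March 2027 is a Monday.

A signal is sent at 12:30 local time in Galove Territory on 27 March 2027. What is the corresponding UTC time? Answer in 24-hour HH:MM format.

10:30

1 November 2026 is a Sunday, so Sundays fall on 1, 8, 15, 22, 29; the last is November 29.
1 March 2027 is a Monday, so the first Sunday is March 7 and the fourth is March 28.
27 March 2027 falls between 29 November 2026 and 28 March 2027, so daylight saving is in effect and Galove Territory is at UTC+02:00.
12:30 local − 2h = 10:30 UTC.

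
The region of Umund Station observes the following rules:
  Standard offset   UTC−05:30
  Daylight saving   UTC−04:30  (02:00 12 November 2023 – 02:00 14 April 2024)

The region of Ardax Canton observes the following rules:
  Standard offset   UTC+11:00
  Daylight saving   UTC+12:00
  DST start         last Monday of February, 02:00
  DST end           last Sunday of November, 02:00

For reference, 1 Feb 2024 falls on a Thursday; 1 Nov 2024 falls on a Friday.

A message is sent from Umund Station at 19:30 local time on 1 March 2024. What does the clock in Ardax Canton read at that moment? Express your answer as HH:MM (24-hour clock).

Daylight saving runs 12 November 2023 – 14 April 2024; 1 March 2024 is inside that window, so Umund Station is at UTC−04:30.
19:30 Umund Station + 4h30m = 00:00 UTC (rolling into the next day, 2 March 2024).
1 February 2024 is a Thursday, so Mondays fall on 5, 12, 19, 26; the last is February 26.
1 November 2024 is a Friday, so Sundays fall on 3, 10, 17, 24; the last is November 24.
At the standard offset (UTC+11:00), 00:00 UTC + 11h = 11:00 Ardax Canton standard time.
The standard-time date in Ardax Canton, 2 March 2024, falls between 26 February and 24 November, so daylight saving is in effect and Ardax Canton is at UTC+12:00.
00:00 UTC + 12h = 12:00 Ardax Canton.

12:00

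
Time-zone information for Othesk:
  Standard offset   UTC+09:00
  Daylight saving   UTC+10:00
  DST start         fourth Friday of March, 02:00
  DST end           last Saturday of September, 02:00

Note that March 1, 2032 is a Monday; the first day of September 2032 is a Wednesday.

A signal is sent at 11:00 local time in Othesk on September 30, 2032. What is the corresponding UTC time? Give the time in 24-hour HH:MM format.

1 March 2032 is a Monday, so the first Friday is March 5 and the fourth is March 26.
1 September 2032 is a Wednesday, so Saturdays fall on 4, 11, 18, 25; the last is September 25.
September 30, 2032 does not fall between 26 March and 25 September, so daylight saving is not in effect and Othesk is at UTC+09:00.
11:00 local − 9h = 02:00 UTC.

02:00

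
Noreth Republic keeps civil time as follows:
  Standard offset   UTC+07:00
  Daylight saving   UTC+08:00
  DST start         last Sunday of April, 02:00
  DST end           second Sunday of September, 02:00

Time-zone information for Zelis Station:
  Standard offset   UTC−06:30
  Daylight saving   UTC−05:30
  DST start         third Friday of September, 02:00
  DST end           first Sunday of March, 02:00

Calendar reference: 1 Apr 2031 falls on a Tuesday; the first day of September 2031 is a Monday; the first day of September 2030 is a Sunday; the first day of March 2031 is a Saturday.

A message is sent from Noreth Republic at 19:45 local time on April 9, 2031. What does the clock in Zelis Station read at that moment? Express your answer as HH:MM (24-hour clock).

1 April 2031 is a Tuesday, so Sundays fall on 6, 13, 20, 27; the last is April 27.
1 September 2031 is a Monday, so the first Sunday is September 7 and the second is September 14.
April 9, 2031 does not fall between 27 April and 14 September, so daylight saving is not in effect and Noreth Republic is at UTC+07:00.
19:45 Noreth Republic − 7h = 12:45 UTC.
1 September 2030 is a Sunday, so the first Friday is September 6 and the third is September 20.
1 March 2031 is a Saturday, so the first Sunday is March 2.
At the standard offset (UTC−06:30), 12:45 UTC − 6h30m = 06:15 Zelis Station standard time.
Daylight saving runs 20 September 2030 – 2 March 2031; the standard-time date in Zelis Station, April 9, 2031, is outside that window, so Zelis Station is on standard time at UTC−06:30.
12:45 UTC − 6h30m = 06:15 Zelis Station.

06:15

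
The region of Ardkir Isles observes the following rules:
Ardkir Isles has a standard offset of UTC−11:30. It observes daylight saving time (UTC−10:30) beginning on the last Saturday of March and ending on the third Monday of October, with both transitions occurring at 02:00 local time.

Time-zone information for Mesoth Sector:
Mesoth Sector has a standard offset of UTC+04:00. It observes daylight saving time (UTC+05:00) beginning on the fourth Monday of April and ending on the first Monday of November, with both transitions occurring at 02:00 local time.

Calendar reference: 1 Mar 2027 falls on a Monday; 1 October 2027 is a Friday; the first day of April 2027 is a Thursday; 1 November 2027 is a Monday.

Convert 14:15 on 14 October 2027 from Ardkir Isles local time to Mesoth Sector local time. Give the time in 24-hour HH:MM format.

1 March 2027 is a Monday, so Saturdays fall on 6, 13, 20, 27; the last is March 27.
1 October 2027 is a Friday, so the first Monday is October 4 and the third is October 18.
14 October 2027 falls between 27 March and 18 October, so daylight saving is in effect and Ardkir Isles is at UTC−10:30.
14:15 Ardkir Isles + 10h30m = 00:45 UTC (rolling into the next day, 15 October 2027).
1 April 2027 is a Thursday, so the first Monday is April 5 and the fourth is April 26.
1 November 2027 is a Monday, so the first Monday is November 1.
At the standard offset (UTC+04:00), 00:45 UTC + 4h = 04:45 Mesoth Sector standard time.
The standard-time date in Mesoth Sector, 15 October 2027, falls between 26 April and 1 November, so daylight saving is in effect and Mesoth Sector is at UTC+05:00.
00:45 UTC + 5h = 05:45 Mesoth Sector.

05:45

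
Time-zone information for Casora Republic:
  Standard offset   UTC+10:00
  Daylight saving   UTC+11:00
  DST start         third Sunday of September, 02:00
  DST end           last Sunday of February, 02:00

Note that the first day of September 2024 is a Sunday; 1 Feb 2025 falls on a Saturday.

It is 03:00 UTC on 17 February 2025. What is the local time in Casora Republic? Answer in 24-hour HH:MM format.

1 September 2024 is a Sunday, so the first Sunday is September 1 and the third is September 15.
1 February 2025 is a Saturday, so Sundays fall on 2, 9, 16, 23; the last is February 23.
At the standard offset (UTC+10:00), 03:00 UTC + 10h = 13:00 Casora Republic standard time.
The standard-time date in Casora Republic, 17 February 2025, falls between 15 September 2024 and 23 February 2025, so daylight saving is in effect and Casora Republic is at UTC+11:00.
03:00 UTC + 11h = 14:00 local.

14:00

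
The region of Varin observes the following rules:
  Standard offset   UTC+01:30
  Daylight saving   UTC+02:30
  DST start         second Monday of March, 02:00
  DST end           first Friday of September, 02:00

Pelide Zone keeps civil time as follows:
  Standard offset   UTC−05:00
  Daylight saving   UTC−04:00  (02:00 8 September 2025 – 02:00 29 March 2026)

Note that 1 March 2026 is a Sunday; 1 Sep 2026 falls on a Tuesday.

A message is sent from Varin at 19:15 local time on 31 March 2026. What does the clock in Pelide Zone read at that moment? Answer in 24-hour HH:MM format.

11:45

1 March 2026 is a Sunday, so the first Monday is March 2 and the second is March 9.
1 September 2026 is a Tuesday, so the first Friday is September 4.
Daylight saving runs 9 March – 4 September; 31 March 2026 is inside that window, so Varin is at UTC+02:30.
19:15 Varin − 2h30m = 16:45 UTC.
At the standard offset (UTC−05:00), 16:45 UTC − 5h = 11:45 Pelide Zone standard time.
Daylight saving runs 8 September 2025 – 29 March 2026; the standard-time date in Pelide Zone, 31 March 2026, is outside that window, so Pelide Zone is on standard time at UTC−05:00.
16:45 UTC − 5h = 11:45 Pelide Zone.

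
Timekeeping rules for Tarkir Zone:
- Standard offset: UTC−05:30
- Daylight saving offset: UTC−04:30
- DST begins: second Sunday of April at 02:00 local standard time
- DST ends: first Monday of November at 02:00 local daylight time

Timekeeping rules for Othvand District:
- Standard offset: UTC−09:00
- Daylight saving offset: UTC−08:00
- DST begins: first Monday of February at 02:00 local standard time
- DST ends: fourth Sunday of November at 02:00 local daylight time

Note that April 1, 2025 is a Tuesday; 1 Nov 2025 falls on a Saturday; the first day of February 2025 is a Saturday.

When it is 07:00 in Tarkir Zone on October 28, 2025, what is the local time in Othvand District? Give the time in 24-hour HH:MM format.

03:30

1 April 2025 is a Tuesday, so the first Sunday is April 6 and the second is April 13.
1 November 2025 is a Saturday, so the first Monday is November 3.
October 28, 2025 lies within the daylight-saving period (13 April – 3 November), so Tarkir Zone is on daylight time, UTC−04:30.
07:00 Tarkir Zone + 4h30m = 11:30 UTC.
1 February 2025 is a Saturday, so the first Monday is February 3.
1 November 2025 is a Saturday, so the first Sunday is November 2 and the fourth is November 23.
At the standard offset (UTC−09:00), 11:30 UTC − 9h = 02:30 Othvand District standard time.
Daylight saving runs 3 February – 23 November; the standard-time date in Othvand District, October 28, 2025, is inside that window, so Othvand District is at UTC−08:00.
11:30 UTC − 8h = 03:30 Othvand District.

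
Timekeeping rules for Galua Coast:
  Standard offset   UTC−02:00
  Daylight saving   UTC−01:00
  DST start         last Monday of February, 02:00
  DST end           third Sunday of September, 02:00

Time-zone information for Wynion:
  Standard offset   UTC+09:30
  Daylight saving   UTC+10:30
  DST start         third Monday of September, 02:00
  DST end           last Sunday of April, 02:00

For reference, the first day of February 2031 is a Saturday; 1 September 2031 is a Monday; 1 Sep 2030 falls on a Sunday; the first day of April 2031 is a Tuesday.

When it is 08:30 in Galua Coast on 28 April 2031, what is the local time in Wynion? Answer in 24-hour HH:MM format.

19:00

1 February 2031 is a Saturday, so Mondays fall on 3, 10, 17, 24; the last is February 24.
1 September 2031 is a Monday, so the first Sunday is September 7 and the third is September 21.
Daylight saving runs 24 February – 21 September; 28 April 2031 is inside that window, so Galua Coast is at UTC−01:00.
08:30 Galua Coast + 1h = 09:30 UTC.
1 September 2030 is a Sunday, so the first Monday is September 2 and the third is September 16.
1 April 2031 is a Tuesday, so Sundays fall on 6, 13, 20, 27; the last is April 27.
At the standard offset (UTC+09:30), 09:30 UTC + 9h30m = 19:00 Wynion standard time.
The standard-time date in Wynion, 28 April 2031, does not fall between 16 September 2030 and 27 April 2031, so daylight saving is not in effect and Wynion is at UTC+09:30.
09:30 UTC + 9h30m = 19:00 Wynion.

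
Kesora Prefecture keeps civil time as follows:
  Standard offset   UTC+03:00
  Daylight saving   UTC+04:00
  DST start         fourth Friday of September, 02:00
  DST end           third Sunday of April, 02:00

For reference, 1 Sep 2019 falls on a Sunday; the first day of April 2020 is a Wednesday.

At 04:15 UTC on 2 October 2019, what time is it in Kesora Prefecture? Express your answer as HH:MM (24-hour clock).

08:15

1 September 2019 is a Sunday, so the first Friday is September 6 and the fourth is September 27.
1 April 2020 is a Wednesday, so the first Sunday is April 5 and the third is April 19.
At the standard offset (UTC+03:00), 04:15 UTC + 3h = 07:15 Kesora Prefecture standard time.
Daylight saving runs 27 September 2019 – 19 April 2020; the standard-time date in Kesora Prefecture, 2 October 2019, is inside that window, so Kesora Prefecture is at UTC+04:00.
04:15 UTC + 4h = 08:15 local.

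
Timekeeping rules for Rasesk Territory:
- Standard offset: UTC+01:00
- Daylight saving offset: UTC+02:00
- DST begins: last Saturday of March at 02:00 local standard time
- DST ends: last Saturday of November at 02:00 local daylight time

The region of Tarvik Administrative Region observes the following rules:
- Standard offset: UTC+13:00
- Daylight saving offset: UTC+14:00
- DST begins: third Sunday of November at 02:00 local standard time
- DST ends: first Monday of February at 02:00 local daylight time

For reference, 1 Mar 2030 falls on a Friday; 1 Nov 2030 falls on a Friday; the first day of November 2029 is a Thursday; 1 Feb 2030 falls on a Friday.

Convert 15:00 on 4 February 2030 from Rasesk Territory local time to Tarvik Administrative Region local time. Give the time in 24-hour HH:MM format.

03:00

1 March 2030 is a Friday, so Saturdays fall on 2, 9, 16, 23, 30; the last is March 30.
1 November 2030 is a Friday, so Saturdays fall on 2, 9, 16, 23, 30; the last is November 30.
4 February 2030 does not fall between 30 March and 30 November, so daylight saving is not in effect and Rasesk Territory is at UTC+01:00.
15:00 Rasesk Territory − 1h = 14:00 UTC.
1 November 2029 is a Thursday, so the first Sunday is November 4 and the third is November 18.
1 February 2030 is a Friday, so the first Monday is February 4.
At the standard offset (UTC+13:00), 14:00 UTC + 13h = 03:00 Tarvik Administrative Region standard time (rolling into the next day, 5 February 2030).
Daylight saving runs 18 November 2029 – 4 February 2030; the standard-time date in Tarvik Administrative Region, 5 February 2030, is outside that window, so Tarvik Administrative Region is on standard time at UTC+13:00.
14:00 UTC + 13h = 03:00 Tarvik Administrative Region (rolling into the next day, 5 February 2030).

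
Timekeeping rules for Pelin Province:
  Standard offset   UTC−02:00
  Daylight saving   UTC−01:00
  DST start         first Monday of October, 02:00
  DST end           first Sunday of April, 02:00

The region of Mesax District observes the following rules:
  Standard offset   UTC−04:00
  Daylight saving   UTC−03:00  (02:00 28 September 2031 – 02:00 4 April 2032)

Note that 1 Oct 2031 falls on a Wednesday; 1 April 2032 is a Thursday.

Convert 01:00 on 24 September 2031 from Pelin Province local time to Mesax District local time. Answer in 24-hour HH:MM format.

1 October 2031 is a Wednesday, so the first Monday is October 6.
1 April 2032 is a Thursday, so the first Sunday is April 4.
24 September 2031 is outside the daylight-saving period (6 October 2031 – 4 April 2032), so Pelin Province is on standard time, UTC−02:00.
01:00 Pelin Province + 2h = 03:00 UTC.
At the standard offset (UTC−04:00), 03:00 UTC − 4h = 23:00 Mesax District standard time (rolling into the previous day, 23 September 2031).
Daylight saving runs 28 September 2031 – 4 April 2032; the standard-time date in Mesax District, 23 September 2031, is outside that window, so Mesax District is on standard time at UTC−04:00.
03:00 UTC − 4h = 23:00 Mesax District (rolling into the previous day, 23 September 2031).

23:00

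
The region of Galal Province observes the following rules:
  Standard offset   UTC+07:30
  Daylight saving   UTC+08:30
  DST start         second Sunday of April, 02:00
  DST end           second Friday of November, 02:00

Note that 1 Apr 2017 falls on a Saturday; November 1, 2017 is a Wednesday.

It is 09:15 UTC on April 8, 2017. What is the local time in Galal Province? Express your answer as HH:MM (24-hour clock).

16:45

1 April 2017 is a Saturday, so the first Sunday is April 2 and the second is April 9.
1 November 2017 is a Wednesday, so the first Friday is November 3 and the second is November 10.
At the standard offset (UTC+07:30), 09:15 UTC + 7h30m = 16:45 Galal Province standard time.
The standard-time date in Galal Province, April 8, 2017, does not fall between 9 April and 10 November, so daylight saving is not in effect and Galal Province is at UTC+07:30.
09:15 UTC + 7h30m = 16:45 local.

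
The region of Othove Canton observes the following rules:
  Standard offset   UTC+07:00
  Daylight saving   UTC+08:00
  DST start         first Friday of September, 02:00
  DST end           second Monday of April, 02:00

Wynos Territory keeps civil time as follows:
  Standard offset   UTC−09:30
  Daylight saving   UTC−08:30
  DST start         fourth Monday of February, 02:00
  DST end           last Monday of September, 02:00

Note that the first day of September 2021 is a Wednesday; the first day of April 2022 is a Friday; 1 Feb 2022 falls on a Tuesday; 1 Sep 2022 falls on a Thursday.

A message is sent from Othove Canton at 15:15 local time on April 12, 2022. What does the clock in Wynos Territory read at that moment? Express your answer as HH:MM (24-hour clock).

1 September 2021 is a Wednesday, so the first Friday is September 3.
1 April 2022 is a Friday, so the first Monday is April 4 and the second is April 11.
Daylight saving runs 3 September 2021 – 11 April 2022; April 12, 2022 is outside that window, so Othove Canton is on standard time at UTC+07:00.
15:15 Othove Canton − 7h = 08:15 UTC.
1 February 2022 is a Tuesday, so the first Monday is February 7 and the fourth is February 28.
1 September 2022 is a Thursday, so Mondays fall on 5, 12, 19, 26; the last is September 26.
At the standard offset (UTC−09:30), 08:15 UTC − 9h30m = 22:45 Wynos Territory standard time (rolling into the previous day, 11 April 2022).
Daylight saving runs 28 February – 26 September; the standard-time date in Wynos Territory, April 11, 2022, is inside that window, so Wynos Territory is at UTC−08:30.
08:15 UTC − 8h30m = 23:45 Wynos Territory (rolling into the previous day, 11 April 2022).

23:45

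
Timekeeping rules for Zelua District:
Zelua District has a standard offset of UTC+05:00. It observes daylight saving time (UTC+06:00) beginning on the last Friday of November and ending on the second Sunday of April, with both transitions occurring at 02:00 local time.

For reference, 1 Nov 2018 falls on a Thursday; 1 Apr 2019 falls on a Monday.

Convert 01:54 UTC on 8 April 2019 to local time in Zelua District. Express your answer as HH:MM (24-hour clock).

07:54

1 November 2018 is a Thursday, so Fridays fall on 2, 9, 16, 23, 30; the last is November 30.
1 April 2019 is a Monday, so the first Sunday is April 7 and the second is April 14.
At the standard offset (UTC+05:00), 01:54 UTC + 5h = 06:54 Zelua District standard time.
The standard-time date in Zelua District, 8 April 2019, falls between 30 November 2018 and 14 April 2019, so daylight saving is in effect and Zelua District is at UTC+06:00.
01:54 UTC + 6h = 07:54 local.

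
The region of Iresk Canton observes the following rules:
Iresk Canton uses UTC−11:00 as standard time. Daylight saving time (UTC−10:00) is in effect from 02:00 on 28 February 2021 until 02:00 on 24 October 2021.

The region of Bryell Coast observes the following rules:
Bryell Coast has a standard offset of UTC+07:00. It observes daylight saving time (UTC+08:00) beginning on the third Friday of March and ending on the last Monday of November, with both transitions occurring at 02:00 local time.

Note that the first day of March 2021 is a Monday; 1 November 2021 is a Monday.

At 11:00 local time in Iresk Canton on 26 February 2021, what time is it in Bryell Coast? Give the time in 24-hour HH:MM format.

05:00

26 February 2021 is outside the daylight-saving period (28 February – 24 October), so Iresk Canton is on standard time, UTC−11:00.
11:00 Iresk Canton + 11h = 22:00 UTC.
1 March 2021 is a Monday, so the first Friday is March 5 and the third is March 19.
1 November 2021 is a Monday, so Mondays fall on 1, 8, 15, 22, 29; the last is November 29.
At the standard offset (UTC+07:00), 22:00 UTC + 7h = 05:00 Bryell Coast standard time (rolling into the next day, 27 February 2021).
The standard-time date in Bryell Coast, 27 February 2021, does not fall between 19 March and 29 November, so daylight saving is not in effect and Bryell Coast is at UTC+07:00.
22:00 UTC + 7h = 05:00 Bryell Coast (rolling into the next day, 27 February 2021).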